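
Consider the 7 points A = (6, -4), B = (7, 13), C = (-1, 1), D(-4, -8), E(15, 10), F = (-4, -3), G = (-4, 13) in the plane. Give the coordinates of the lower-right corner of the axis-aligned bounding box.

(15, -8)

x-range [-4, 15], y-range [-8, 13].
The lower-right corner is (15, -8).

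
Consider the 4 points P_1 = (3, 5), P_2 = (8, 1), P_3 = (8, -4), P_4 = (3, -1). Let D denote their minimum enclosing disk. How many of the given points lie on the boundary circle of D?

A smallest enclosing disk is always determined by at most three of the input points on its boundary.
The farthest pair is P_1–P_3 with squared distance 106. The circle on this segment as diameter has centre (5.5, 0.5) and r² = 106/4 = 26.5.
Check P_2: distance² to centre = 6.5 ≤ 26.5, so it lies inside.
All remaining points lie in this disk, and no smaller disk contains both endpoints, so this is the minimum enclosing circle.
The points at distance exactly r from the centre are P_1, P_3 — 2 points.

2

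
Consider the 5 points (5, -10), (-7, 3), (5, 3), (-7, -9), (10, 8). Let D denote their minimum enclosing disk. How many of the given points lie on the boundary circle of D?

The farthest pair is (-7, -9)–(10, 8) with squared distance 578. The circle on this segment as diameter has centre (1.5, -0.5) and r² = 578/4 = 144.5.
Check (5, -10): distance² to centre = 102.5 ≤ 144.5, so it lies inside.
All remaining points lie in this disk, and no smaller disk contains both endpoints, so this is the minimum enclosing circle.
The points at distance exactly r from the centre are (-7, -9), (10, 8) — 2 points.

2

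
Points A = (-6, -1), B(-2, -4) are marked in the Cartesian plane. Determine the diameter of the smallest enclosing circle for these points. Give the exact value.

The smallest circle enclosing two points has them as diameter endpoints.
Centre = midpoint = (-4, -2.5); r² = |AB|²/4 = 25/4 = 6.25.
Diameter = 2r = 2√(6.25) = 5.

5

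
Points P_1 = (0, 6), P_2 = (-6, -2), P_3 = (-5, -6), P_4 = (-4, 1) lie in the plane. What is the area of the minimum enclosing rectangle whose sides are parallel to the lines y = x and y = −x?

59.5

In coordinates u = x + y, v = x − y the rectangle is axis-aligned; the map (x,y)→(u,v) scales areas by 2.
u-values: 6, -8, -11, -3; range = 6 − (-11) = 17.
v-values: -6, -4, 1, -5; range = 1 − (-6) = 7.
Area = (17 × 7) / 2 = 59.5.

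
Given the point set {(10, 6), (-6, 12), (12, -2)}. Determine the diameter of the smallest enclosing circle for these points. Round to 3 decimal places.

Call the three points A, B, C in the order given.
Side lengths²: AB² = 292, AC² = 68, BC² = 520.
Since BC² = 520 ≥ 292 + 68 = 360, the angle opposite BC is not acute, so the smallest enclosing circle has BC as diameter.
Centre = midpoint of BC = (3, 5), r² = 520/4 = 130.
Diameter = 2r = 2√130 ≈ 22.804.

22.804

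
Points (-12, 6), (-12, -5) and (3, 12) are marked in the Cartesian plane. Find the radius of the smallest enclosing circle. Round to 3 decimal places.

11.336

Call the three points A, B, C in the order given.
Side lengths²: AB² = 121, AC² = 261, BC² = 514.
Since BC² = 514 ≥ 261 + 121 = 382, the angle opposite BC is not acute, so the smallest enclosing circle has BC as diameter.
Centre = midpoint of BC = (-4.5, 3.5), r² = 514/4 = 128.5.
r = √(128.5) ≈ 11.336.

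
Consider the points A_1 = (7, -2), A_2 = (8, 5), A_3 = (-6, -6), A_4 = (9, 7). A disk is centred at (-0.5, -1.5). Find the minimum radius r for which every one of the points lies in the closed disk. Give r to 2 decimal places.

12.75

The required radius is the distance from (-0.5, -1.5) to the farthest point.
Squared distances: 56.5, 114.5, 50.5, 162.5.
Maximum is 162.5, attained at A_4.
r = √(162.5) ≈ 12.75.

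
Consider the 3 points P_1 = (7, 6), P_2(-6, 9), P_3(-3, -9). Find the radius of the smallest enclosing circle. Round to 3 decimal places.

Side lengths²: P_1P_2² = 178, P_1P_3² = 325, P_2P_3² = 333.
Since P_2P_3² = 333 < 325 + 178 = 503, the triangle is acute, so the smallest enclosing circle is the circumcircle.
Circumcentre = (-1.1, 17/30), r² = 42809/450.
r = √(42809/450) ≈ 9.754.

9.754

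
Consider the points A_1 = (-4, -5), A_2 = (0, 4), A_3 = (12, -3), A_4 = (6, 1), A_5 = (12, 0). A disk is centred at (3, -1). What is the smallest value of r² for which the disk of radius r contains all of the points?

85

The required radius is the distance from (3, -1) to the farthest point.
Squared distances: 65, 34, 85, 13, 82.
Maximum is 85, attained at A_3.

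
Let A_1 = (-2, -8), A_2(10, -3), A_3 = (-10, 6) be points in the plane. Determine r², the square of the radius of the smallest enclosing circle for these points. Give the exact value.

Side lengths²: A_1A_2² = 169, A_1A_3² = 260, A_2A_3² = 481.
Since A_2A_3² = 481 ≥ 260 + 169 = 429, the angle opposite A_2A_3 is not acute, so the smallest enclosing circle has A_2A_3 as diameter.
Centre = midpoint of A_2A_3 = (0, 1.5), r² = 481/4 = 120.25.

120.25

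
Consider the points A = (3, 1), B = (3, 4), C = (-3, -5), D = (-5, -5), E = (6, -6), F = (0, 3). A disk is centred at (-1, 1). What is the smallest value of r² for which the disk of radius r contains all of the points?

98

The required radius is the distance from (-1, 1) to the farthest point.
Squared distances: 16, 25, 40, 52, 98, 5.
Maximum is 98, attained at E.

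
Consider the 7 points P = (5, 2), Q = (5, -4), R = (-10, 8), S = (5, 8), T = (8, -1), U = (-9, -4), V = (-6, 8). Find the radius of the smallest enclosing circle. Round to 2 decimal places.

A smallest enclosing disk is always determined by at most three of the input points on its boundary.
The minimum enclosing circle is determined by three boundary points: R, T, U.
Their circumcentre is (-65/46, 123/46) with r² = 108025/1058.
The farthest remaining point Q is at distance² 90637/1058 ≤ 108025/1058.
r = √(108025/1058) ≈ 10.10.

10.10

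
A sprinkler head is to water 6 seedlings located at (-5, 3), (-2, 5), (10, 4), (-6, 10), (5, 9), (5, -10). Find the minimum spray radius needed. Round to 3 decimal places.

The farthest pair is (-6, 10)–(5, -10) with squared distance 521. The circle on this segment as diameter has centre (-0.5, 0) and r² = 521/4 = 130.25.
Check (-5, 3): distance² to centre = 29.25 ≤ 130.25, so it lies inside.
All remaining points lie in this disk, and no smaller disk contains both endpoints, so this is the minimum enclosing circle.
r = √(130.25) ≈ 11.413.

11.413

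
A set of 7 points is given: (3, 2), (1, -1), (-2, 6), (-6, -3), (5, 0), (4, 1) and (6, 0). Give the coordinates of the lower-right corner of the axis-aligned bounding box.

x-range [-6, 6], y-range [-3, 6].
The lower-right corner is (6, -3).

(6, -3)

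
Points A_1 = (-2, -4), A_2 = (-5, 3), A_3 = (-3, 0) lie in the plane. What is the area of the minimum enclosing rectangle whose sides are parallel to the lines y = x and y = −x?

In coordinates u = x + y, v = x − y the rectangle is axis-aligned; the map (x,y)→(u,v) scales areas by 2.
u-values: -6, -2, -3; range = -2 − (-6) = 4.
v-values: 2, -8, -3; range = 2 − (-8) = 10.
Area = (4 × 10) / 2 = 20.

20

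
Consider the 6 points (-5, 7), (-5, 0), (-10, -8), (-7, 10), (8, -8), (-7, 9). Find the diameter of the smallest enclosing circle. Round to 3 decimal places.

The minimum enclosing circle is determined by three boundary points: (-10, -8), (-7, 10), (8, -8).
Their circumcentre is (-1, -0.25) with r² = 141.0625.
The farthest remaining point (-7, 9) is at distance² 121.5625 ≤ 141.0625.
Diameter = 2r = 2√(141.0625) ≈ 23.754.

23.754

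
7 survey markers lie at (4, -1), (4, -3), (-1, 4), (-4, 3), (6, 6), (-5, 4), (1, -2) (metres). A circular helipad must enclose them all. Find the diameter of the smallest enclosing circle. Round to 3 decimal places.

12.371

The minimum enclosing circle of a finite set is fixed by two of the points (as a diameter) or three (as a circumcircle).
The minimum enclosing circle is determined by three boundary points: (4, -3), (6, 6), (-5, 4).
Their circumcentre is (37/38, 91/38) with r² = 27625/722.
The farthest remaining point (-4, 3) is at distance² 18125/722 ≤ 27625/722.
Diameter = 2r = 2√(27625/722) ≈ 12.371.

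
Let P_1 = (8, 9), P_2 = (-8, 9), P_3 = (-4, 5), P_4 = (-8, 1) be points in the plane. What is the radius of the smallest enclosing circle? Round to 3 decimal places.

The minimum enclosing circle of a finite set is fixed by two of the points (as a diameter) or three (as a circumcircle).
The farthest pair is P_1–P_4 with squared distance 320. The circle on this segment as diameter has centre (0, 5) and r² = 320/4 = 80.
Check P_2: distance² to centre = 80 ≤ 80, so it lies inside.
All remaining points lie in this disk, and no smaller disk contains both endpoints, so this is the minimum enclosing circle.
r = √80 ≈ 8.944.

8.944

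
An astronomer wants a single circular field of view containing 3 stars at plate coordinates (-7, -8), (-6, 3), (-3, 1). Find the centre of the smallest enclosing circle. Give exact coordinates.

(-6.5, -2.5)

Call the three points A, B, C in the order given.
Side lengths²: AB² = 122, AC² = 97, BC² = 13.
Since AB² = 122 ≥ 97 + 13 = 110, the angle opposite AB is not acute, so the smallest enclosing circle has AB as diameter.
Centre = midpoint of AB = (-6.5, -2.5), r² = 122/4 = 30.5.
Centre = (-6.5, -2.5).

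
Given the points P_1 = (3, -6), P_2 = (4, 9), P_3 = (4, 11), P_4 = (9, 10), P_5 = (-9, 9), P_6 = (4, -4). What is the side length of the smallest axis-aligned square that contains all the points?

The bounding box has width 18 and height 17.
An axis-aligned square enclosing the set must have side ≥ max(width, height).
So the minimum side is max(18, 17) = 18.

18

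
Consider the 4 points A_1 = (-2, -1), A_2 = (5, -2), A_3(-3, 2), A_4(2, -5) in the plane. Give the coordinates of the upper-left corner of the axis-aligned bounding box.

x-range [-3, 5], y-range [-5, 2].
The upper-left corner is (-3, 2).

(-3, 2)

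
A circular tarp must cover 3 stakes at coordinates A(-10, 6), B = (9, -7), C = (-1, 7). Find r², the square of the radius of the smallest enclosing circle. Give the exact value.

132.5

Side lengths²: AB² = 530, AC² = 82, BC² = 296.
Since AB² = 530 ≥ 296 + 82 = 378, the angle opposite AB is not acute, so the smallest enclosing circle has AB as diameter.
Centre = midpoint of AB = (-0.5, -0.5), r² = 530/4 = 132.5.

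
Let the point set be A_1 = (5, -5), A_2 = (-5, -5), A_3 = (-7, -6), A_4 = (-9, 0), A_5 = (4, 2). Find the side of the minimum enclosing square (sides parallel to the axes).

14

The bounding box has width 14 and height 8.
An axis-aligned square enclosing the set must have side ≥ max(width, height).
So the minimum side is max(14, 8) = 14.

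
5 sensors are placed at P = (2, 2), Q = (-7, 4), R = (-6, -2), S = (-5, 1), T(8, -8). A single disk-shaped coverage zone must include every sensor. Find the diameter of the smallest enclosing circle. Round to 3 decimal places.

19.209

The minimum enclosing circle of a finite set is fixed by two of the points (as a diameter) or three (as a circumcircle).
The farthest pair is Q–T with squared distance 369. The circle on this segment as diameter has centre (0.5, -2) and r² = 369/4 = 92.25.
Check P: distance² to centre = 18.25 ≤ 92.25, so it lies inside.
All remaining points lie in this disk, and no smaller disk contains both endpoints, so this is the minimum enclosing circle.
Diameter = 2r = 2√(92.25) ≈ 19.209.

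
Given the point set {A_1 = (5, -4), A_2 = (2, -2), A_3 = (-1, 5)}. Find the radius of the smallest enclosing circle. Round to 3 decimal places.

Side lengths²: A_1A_2² = 13, A_1A_3² = 117, A_2A_3² = 58.
Since A_1A_3² = 117 ≥ 58 + 13 = 71, the angle opposite A_1A_3 is not acute, so the smallest enclosing circle has A_1A_3 as diameter.
Centre = midpoint of A_1A_3 = (2, 0.5), r² = 117/4 = 29.25.
r = √(29.25) ≈ 5.408.

5.408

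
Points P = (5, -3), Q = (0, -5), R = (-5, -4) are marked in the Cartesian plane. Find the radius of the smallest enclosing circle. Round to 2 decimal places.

Side lengths²: PQ² = 29, PR² = 101, QR² = 26.
Since PR² = 101 ≥ 29 + 26 = 55, the angle opposite PR is not acute, so the smallest enclosing circle has PR as diameter.
Centre = midpoint of PR = (0, -3.5), r² = 101/4 = 25.25.
r = √(25.25) ≈ 5.02.

5.02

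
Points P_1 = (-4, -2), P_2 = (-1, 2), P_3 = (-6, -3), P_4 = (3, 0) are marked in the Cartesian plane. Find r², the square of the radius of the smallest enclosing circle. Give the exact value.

By Welzl's lemma the MEC is supported by two points (diametrically opposite) or three points (on a circumcircle).
The farthest pair is P_3–P_4 with squared distance 90. The circle on this segment as diameter has centre (-1.5, -1.5) and r² = 90/4 = 22.5.
Check P_1: distance² to centre = 6.5 ≤ 22.5, so it lies inside.
All remaining points lie in this disk, and no smaller disk contains both endpoints, so this is the minimum enclosing circle.

22.5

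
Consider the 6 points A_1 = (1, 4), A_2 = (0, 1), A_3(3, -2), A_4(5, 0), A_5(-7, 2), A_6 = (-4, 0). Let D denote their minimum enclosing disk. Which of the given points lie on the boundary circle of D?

A_4, A_5

The minimum enclosing circle of a finite set is fixed by two of the points (as a diameter) or three (as a circumcircle).
The farthest pair is A_4–A_5 with squared distance 148. The circle on this segment as diameter has centre (-1, 1) and r² = 148/4 = 37.
Check A_1: distance² to centre = 13 ≤ 37, so it lies inside.
All remaining points lie in this disk, and no smaller disk contains both endpoints, so this is the minimum enclosing circle.
The points at distance exactly r from the centre are A_4, A_5 — 2 points.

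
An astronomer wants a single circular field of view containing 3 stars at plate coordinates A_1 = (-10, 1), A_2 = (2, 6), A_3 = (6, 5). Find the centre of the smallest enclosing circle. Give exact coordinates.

Side lengths²: A_1A_2² = 169, A_1A_3² = 272, A_2A_3² = 17.
Since A_1A_3² = 272 ≥ 169 + 17 = 186, the angle opposite A_1A_3 is not acute, so the smallest enclosing circle has A_1A_3 as diameter.
Centre = midpoint of A_1A_3 = (-2, 3), r² = 272/4 = 68.
Centre = (-2, 3).

(-2, 3)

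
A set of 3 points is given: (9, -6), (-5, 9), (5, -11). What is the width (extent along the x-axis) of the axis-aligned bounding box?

14

max x = 9, min x = -5, so width = 14.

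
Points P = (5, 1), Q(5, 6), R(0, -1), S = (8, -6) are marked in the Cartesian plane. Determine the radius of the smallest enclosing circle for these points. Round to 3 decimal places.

By Welzl's lemma the MEC is supported by two points (diametrically opposite) or three points (on a circumcircle).
The minimum enclosing circle is determined by three boundary points: Q, R, S.
Their circumcentre is (331/54, -5/54) with r² = 55981/1458.
The farthest remaining point P is at distance² 3601/1458 ≤ 55981/1458.
r = √(55981/1458) ≈ 6.196.

6.196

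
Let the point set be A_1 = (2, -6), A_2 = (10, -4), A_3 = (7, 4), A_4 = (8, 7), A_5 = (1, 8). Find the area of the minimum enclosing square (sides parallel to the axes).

196

The bounding box has width 9 and height 14.
An axis-aligned square enclosing the set must have side ≥ max(width, height).
So the minimum side is max(9, 14) = 14.
Area = 14² = 196.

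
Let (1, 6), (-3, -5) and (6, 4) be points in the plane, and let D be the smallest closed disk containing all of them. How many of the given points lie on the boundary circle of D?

3

Call the three points A, B, C in the order given.
Side lengths²: AB² = 137, AC² = 29, BC² = 162.
Since BC² = 162 < 137 + 29 = 166, the triangle is acute, so the smallest enclosing circle is the circumcircle.
Circumcentre = (19/14, -5/14), r² = 3973/98.
The points at distance exactly r from the centre are (1, 6), (-3, -5), (6, 4) — 3 points.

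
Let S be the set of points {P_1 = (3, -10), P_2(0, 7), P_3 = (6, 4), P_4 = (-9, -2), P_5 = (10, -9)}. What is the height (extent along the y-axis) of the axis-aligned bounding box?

17

max y = 7, min y = -10, so height = 17.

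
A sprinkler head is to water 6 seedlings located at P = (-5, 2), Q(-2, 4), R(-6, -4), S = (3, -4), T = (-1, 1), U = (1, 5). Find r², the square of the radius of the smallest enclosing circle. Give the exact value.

The minimum enclosing circle of a finite set is fixed by two of the points (as a diameter) or three (as a circumcircle).
The minimum enclosing circle is determined by three boundary points: R, S, U.
Their circumcentre is (-1.5, -5/18) with r² = 5525/162.
The farthest remaining point Q is at distance² 3005/162 ≤ 5525/162.

5525/162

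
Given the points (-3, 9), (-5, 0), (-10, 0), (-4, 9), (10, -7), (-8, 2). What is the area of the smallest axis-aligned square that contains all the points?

The bounding box has width 20 and height 16.
An axis-aligned square enclosing the set must have side ≥ max(width, height).
So the minimum side is max(20, 16) = 20.
Area = 20² = 400.

400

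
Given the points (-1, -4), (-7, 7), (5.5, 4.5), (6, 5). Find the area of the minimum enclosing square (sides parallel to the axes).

169

The bounding box has width 13 and height 11.
An axis-aligned square enclosing the set must have side ≥ max(width, height).
So the minimum side is max(13, 11) = 13.
Area = 13² = 169.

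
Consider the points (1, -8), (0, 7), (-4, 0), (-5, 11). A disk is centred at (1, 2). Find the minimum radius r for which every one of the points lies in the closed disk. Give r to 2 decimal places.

The required radius is the distance from (1, 2) to the farthest point.
Squared distances: 100, 26, 29, 117.
Maximum is 117, attained at (-5, 11).
r = √117 ≈ 10.82.

10.82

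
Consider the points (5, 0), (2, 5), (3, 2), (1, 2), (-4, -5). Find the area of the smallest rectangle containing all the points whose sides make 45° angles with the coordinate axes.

In coordinates u = x + y, v = x − y the rectangle is axis-aligned; the map (x,y)→(u,v) scales areas by 2.
u-values: 5, 7, 5, 3, -9; range = 7 − (-9) = 16.
v-values: 5, -3, 1, -1, 1; range = 5 − (-3) = 8.
Area = (16 × 8) / 2 = 64.

64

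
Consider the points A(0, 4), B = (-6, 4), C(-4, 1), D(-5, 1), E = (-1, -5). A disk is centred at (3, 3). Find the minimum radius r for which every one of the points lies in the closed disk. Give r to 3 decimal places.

9.055

The required radius is the distance from (3, 3) to the farthest point.
Squared distances: 10, 82, 53, 68, 80.
Maximum is 82, attained at B.
r = √82 ≈ 9.055.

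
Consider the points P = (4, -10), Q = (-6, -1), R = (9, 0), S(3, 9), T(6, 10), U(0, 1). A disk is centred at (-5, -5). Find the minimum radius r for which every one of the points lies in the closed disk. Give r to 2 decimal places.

18.60

The required radius is the distance from (-5, -5) to the farthest point.
Squared distances: 106, 17, 221, 260, 346, 61.
Maximum is 346, attained at T.
r = √346 ≈ 18.60.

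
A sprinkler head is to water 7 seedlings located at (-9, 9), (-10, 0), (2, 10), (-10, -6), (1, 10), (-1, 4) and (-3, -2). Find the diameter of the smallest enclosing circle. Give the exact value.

20

The minimum enclosing circle of a finite set is fixed by two of the points (as a diameter) or three (as a circumcircle).
The farthest pair is (2, 10)–(-10, -6) with squared distance 400. The circle on this segment as diameter has centre (-4, 2) and r² = 400/4 = 100.
Check (-9, 9): distance² to centre = 74 ≤ 100, so it lies inside.
All remaining points lie in this disk, and no smaller disk contains both endpoints, so this is the minimum enclosing circle.
Diameter = 2r = 2√100 = 20.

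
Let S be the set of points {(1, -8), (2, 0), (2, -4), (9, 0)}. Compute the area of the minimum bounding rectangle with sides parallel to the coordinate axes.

x ranges over [1, 9], width 8.
y ranges over [-8, 0], height 8.
Area = 8 × 8 = 64.

64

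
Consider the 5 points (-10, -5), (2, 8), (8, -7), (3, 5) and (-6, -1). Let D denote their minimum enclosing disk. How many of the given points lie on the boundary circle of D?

3

A smallest enclosing disk is always determined by at most three of the input points on its boundary.
The minimum enclosing circle is determined by three boundary points: (-10, -5), (2, 8), (8, -7).
Their circumcentre is (-45/86, -147/86) with r² = 372157/3698.
The farthest remaining point (3, 5) is at distance² 212369/3698 ≤ 372157/3698.
The points at distance exactly r from the centre are (-10, -5), (2, 8), (8, -7) — 3 points.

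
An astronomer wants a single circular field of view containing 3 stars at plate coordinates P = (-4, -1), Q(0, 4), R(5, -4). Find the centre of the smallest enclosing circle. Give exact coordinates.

(39/38, -35/38)

Side lengths²: PQ² = 41, PR² = 90, QR² = 89.
Since PR² = 90 < 89 + 41 = 130, the triangle is acute, so the smallest enclosing circle is the circumcircle.
Circumcentre = (39/38, -35/38), r² = 18245/722.
Centre = (39/38, -35/38).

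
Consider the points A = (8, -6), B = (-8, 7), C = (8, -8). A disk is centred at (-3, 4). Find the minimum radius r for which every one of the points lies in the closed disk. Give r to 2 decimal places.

16.28

The required radius is the distance from (-3, 4) to the farthest point.
Squared distances: 221, 34, 265.
Maximum is 265, attained at C.
r = √265 ≈ 16.28.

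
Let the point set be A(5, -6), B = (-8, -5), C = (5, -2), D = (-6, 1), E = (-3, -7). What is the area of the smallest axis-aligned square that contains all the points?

The bounding box has width 13 and height 8.
An axis-aligned square enclosing the set must have side ≥ max(width, height).
So the minimum side is max(13, 8) = 13.
Area = 13² = 169.

169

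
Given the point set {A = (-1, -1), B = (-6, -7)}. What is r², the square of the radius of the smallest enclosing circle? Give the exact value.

15.25

The smallest circle enclosing two points has them as diameter endpoints.
Centre = midpoint = (-3.5, -4); r² = |AB|²/4 = 61/4 = 15.25.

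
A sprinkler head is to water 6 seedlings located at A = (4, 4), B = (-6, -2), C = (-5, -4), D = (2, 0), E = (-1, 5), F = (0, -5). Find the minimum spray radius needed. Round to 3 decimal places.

The farthest pair is A–C with squared distance 145. The circle on this segment as diameter has centre (-0.5, 0) and r² = 145/4 = 36.25.
Check B: distance² to centre = 34.25 ≤ 36.25, so it lies inside.
All remaining points lie in this disk, and no smaller disk contains both endpoints, so this is the minimum enclosing circle.
r = √(36.25) ≈ 6.021.

6.021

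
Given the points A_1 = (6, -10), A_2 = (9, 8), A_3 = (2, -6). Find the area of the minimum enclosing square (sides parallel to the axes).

324

The bounding box has width 7 and height 18.
An axis-aligned square enclosing the set must have side ≥ max(width, height).
So the minimum side is max(7, 18) = 18.
Area = 18² = 324.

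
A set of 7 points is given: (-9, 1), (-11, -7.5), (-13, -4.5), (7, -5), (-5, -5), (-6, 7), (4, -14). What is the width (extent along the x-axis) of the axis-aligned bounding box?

20

max x = 7, min x = -13, so width = 20.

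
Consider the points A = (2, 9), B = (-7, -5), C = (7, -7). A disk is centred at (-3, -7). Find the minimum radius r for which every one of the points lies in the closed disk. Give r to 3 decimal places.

The required radius is the distance from (-3, -7) to the farthest point.
Squared distances: 281, 20, 100.
Maximum is 281, attained at A.
r = √281 ≈ 16.763.

16.763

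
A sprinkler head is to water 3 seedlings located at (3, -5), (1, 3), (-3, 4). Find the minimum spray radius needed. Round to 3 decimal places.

5.408

Call the three points A, B, C in the order given.
Side lengths²: AB² = 68, AC² = 117, BC² = 17.
Since AC² = 117 ≥ 68 + 17 = 85, the angle opposite AC is not acute, so the smallest enclosing circle has AC as diameter.
Centre = midpoint of AC = (0, -0.5), r² = 117/4 = 29.25.
r = √(29.25) ≈ 5.408.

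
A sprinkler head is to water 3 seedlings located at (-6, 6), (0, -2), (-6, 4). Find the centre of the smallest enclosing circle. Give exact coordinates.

Call the three points A, B, C in the order given.
Side lengths²: AB² = 100, AC² = 4, BC² = 72.
Since AB² = 100 ≥ 72 + 4 = 76, the angle opposite AB is not acute, so the smallest enclosing circle has AB as diameter.
Centre = midpoint of AB = (-3, 2), r² = 100/4 = 25.
Centre = (-3, 2).

(-3, 2)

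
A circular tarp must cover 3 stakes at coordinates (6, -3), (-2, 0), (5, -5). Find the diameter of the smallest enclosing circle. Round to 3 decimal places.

8.650

Call the three points A, B, C in the order given.
Side lengths²: AB² = 73, AC² = 5, BC² = 74.
Since BC² = 74 < 73 + 5 = 78, the triangle is acute, so the smallest enclosing circle is the circumcircle.
Circumcentre = (67/38, -81/38), r² = 13505/722.
Diameter = 2r = 2√(13505/722) ≈ 8.650.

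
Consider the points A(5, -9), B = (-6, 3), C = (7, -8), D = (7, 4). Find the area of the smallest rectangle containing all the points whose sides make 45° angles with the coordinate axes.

180

In coordinates u = x + y, v = x − y the rectangle is axis-aligned; the map (x,y)→(u,v) scales areas by 2.
u-values: -4, -3, -1, 11; range = 11 − (-4) = 15.
v-values: 14, -9, 15, 3; range = 15 − (-9) = 24.
Area = (15 × 24) / 2 = 180.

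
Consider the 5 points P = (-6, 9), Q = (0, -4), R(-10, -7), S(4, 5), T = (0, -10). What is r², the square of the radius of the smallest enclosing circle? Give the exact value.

99.25

By Welzl's lemma the MEC is supported by two points (diametrically opposite) or three points (on a circumcircle).
The farthest pair is P–T with squared distance 397. The circle on this segment as diameter has centre (-3, -0.5) and r² = 397/4 = 99.25.
Check Q: distance² to centre = 21.25 ≤ 99.25, so it lies inside.
All remaining points lie in this disk, and no smaller disk contains both endpoints, so this is the minimum enclosing circle.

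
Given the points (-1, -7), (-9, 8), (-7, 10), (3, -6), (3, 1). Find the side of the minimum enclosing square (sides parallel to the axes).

17

The bounding box has width 12 and height 17.
An axis-aligned square enclosing the set must have side ≥ max(width, height).
So the minimum side is max(12, 17) = 17.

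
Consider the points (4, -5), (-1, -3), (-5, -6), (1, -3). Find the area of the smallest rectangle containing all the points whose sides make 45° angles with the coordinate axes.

In coordinates u = x + y, v = x − y the rectangle is axis-aligned; the map (x,y)→(u,v) scales areas by 2.
u-values: -1, -4, -11, -2; range = -1 − (-11) = 10.
v-values: 9, 2, 1, 4; range = 9 − 1 = 8.
Area = (10 × 8) / 2 = 40.

40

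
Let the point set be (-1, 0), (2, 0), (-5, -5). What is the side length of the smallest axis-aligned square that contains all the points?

7

The bounding box has width 7 and height 5.
An axis-aligned square enclosing the set must have side ≥ max(width, height).
So the minimum side is max(7, 5) = 7.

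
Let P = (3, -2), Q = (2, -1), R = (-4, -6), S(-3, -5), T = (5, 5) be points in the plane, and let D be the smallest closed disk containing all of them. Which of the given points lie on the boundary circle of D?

The farthest pair is R–T with squared distance 202. The circle on this segment as diameter has centre (0.5, -0.5) and r² = 202/4 = 50.5.
Check P: distance² to centre = 8.5 ≤ 50.5, so it lies inside.
All remaining points lie in this disk, and no smaller disk contains both endpoints, so this is the minimum enclosing circle.
The points at distance exactly r from the centre are R, T — 2 points.

R, T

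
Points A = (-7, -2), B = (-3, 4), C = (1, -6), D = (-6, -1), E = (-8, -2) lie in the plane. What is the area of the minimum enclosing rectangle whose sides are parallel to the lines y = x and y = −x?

In coordinates u = x + y, v = x − y the rectangle is axis-aligned; the map (x,y)→(u,v) scales areas by 2.
u-values: -9, 1, -5, -7, -10; range = 1 − (-10) = 11.
v-values: -5, -7, 7, -5, -6; range = 7 − (-7) = 14.
Area = (11 × 14) / 2 = 77.

77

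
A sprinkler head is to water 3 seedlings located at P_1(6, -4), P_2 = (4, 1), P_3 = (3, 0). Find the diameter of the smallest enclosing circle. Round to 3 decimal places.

Side lengths²: P_1P_2² = 29, P_1P_3² = 25, P_2P_3² = 2.
Since P_1P_2² = 29 ≥ 25 + 2 = 27, the angle opposite P_1P_2 is not acute, so the smallest enclosing circle has P_1P_2 as diameter.
Centre = midpoint of P_1P_2 = (5, -1.5), r² = 29/4 = 7.25.
Diameter = 2r = 2√(7.25) ≈ 5.385.

5.385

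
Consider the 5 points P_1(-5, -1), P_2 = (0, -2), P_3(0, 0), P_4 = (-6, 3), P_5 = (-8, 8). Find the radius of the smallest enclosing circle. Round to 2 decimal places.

6.40

The minimum enclosing circle of a finite set is fixed by two of the points (as a diameter) or three (as a circumcircle).
The farthest pair is P_2–P_5 with squared distance 164. The circle on this segment as diameter has centre (-4, 3) and r² = 164/4 = 41.
Check P_1: distance² to centre = 17 ≤ 41, so it lies inside.
All remaining points lie in this disk, and no smaller disk contains both endpoints, so this is the minimum enclosing circle.
r = √41 ≈ 6.40.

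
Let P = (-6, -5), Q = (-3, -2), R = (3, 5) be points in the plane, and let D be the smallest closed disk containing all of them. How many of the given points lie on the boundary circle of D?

Side lengths²: PQ² = 18, PR² = 181, QR² = 85.
Since PR² = 181 ≥ 85 + 18 = 103, the angle opposite PR is not acute, so the smallest enclosing circle has PR as diameter.
Centre = midpoint of PR = (-1.5, 0), r² = 181/4 = 45.25.
The points at distance exactly r from the centre are P, R — 2 points.

2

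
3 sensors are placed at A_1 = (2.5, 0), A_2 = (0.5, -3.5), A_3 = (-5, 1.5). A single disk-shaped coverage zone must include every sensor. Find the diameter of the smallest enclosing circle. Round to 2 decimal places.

Side lengths²: A_1A_2² = 16.25, A_1A_3² = 58.5, A_2A_3² = 55.25.
Since A_1A_3² = 58.5 < 55.25 + 16.25 = 71.5, the triangle is acute, so the smallest enclosing circle is the circumcircle.
Circumcentre = (-17/12, -1/12), r² = 1105/72.
Diameter = 2r = 2√(1105/72) ≈ 7.84.

7.84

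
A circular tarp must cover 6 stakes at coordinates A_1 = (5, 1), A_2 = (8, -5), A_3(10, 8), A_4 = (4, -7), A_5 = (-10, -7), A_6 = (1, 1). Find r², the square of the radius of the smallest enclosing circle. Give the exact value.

156.25

By Welzl's lemma the MEC is supported by two points (diametrically opposite) or three points (on a circumcircle).
The farthest pair is A_3–A_5 with squared distance 625. The circle on this segment as diameter has centre (0, 0.5) and r² = 625/4 = 156.25.
Check A_1: distance² to centre = 25.25 ≤ 156.25, so it lies inside.
All remaining points lie in this disk, and no smaller disk contains both endpoints, so this is the minimum enclosing circle.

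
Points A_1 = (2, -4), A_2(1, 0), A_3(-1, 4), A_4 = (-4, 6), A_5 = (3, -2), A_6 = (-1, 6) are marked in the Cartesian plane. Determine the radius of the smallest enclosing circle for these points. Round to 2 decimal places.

By Welzl's lemma the MEC is supported by two points (diametrically opposite) or three points (on a circumcircle).
The farthest pair is A_1–A_4 with squared distance 136. The circle on this segment as diameter has centre (-1, 1) and r² = 136/4 = 34.
Check A_2: distance² to centre = 5 ≤ 34, so it lies inside.
All remaining points lie in this disk, and no smaller disk contains both endpoints, so this is the minimum enclosing circle.
r = √34 ≈ 5.83.

5.83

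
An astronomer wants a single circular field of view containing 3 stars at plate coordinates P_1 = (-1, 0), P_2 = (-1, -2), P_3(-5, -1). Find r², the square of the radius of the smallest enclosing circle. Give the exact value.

4.515625

Side lengths²: P_1P_2² = 4, P_1P_3² = 17, P_2P_3² = 17.
Since P_2P_3² = 17 < 17 + 4 = 21, the triangle is acute, so the smallest enclosing circle is the circumcircle.
Circumcentre = (-2.875, -1), r² = 4.515625.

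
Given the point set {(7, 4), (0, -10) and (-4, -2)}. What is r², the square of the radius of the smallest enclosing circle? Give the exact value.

61.25

Call the three points A, B, C in the order given.
Side lengths²: AB² = 245, AC² = 157, BC² = 80.
Since AB² = 245 ≥ 157 + 80 = 237, the angle opposite AB is not acute, so the smallest enclosing circle has AB as diameter.
Centre = midpoint of AB = (3.5, -3), r² = 245/4 = 61.25.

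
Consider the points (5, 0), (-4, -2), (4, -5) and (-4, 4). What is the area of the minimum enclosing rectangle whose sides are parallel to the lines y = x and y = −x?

In coordinates u = x + y, v = x − y the rectangle is axis-aligned; the map (x,y)→(u,v) scales areas by 2.
u-values: 5, -6, -1, 0; range = 5 − (-6) = 11.
v-values: 5, -2, 9, -8; range = 9 − (-8) = 17.
Area = (11 × 17) / 2 = 93.5.

93.5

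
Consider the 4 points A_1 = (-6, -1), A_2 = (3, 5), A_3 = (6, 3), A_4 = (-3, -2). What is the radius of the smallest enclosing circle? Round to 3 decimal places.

6.325

By Welzl's lemma the MEC is supported by two points (diametrically opposite) or three points (on a circumcircle).
The farthest pair is A_1–A_3 with squared distance 160. The circle on this segment as diameter has centre (0, 1) and r² = 160/4 = 40.
Check A_2: distance² to centre = 25 ≤ 40, so it lies inside.
All remaining points lie in this disk, and no smaller disk contains both endpoints, so this is the minimum enclosing circle.
r = √40 ≈ 6.325.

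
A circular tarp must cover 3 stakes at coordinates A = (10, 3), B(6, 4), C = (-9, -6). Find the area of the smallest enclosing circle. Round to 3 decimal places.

347.146

Side lengths²: AB² = 17, AC² = 442, BC² = 325.
Since AC² = 442 ≥ 325 + 17 = 342, the angle opposite AC is not acute, so the smallest enclosing circle has AC as diameter.
Centre = midpoint of AC = (0.5, -1.5), r² = 442/4 = 110.5.
Area = π·r² = π·110.5 ≈ 347.146.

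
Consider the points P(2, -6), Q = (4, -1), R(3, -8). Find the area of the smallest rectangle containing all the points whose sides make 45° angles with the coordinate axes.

In coordinates u = x + y, v = x − y the rectangle is axis-aligned; the map (x,y)→(u,v) scales areas by 2.
u-values: -4, 3, -5; range = 3 − (-5) = 8.
v-values: 8, 5, 11; range = 11 − 5 = 6.
Area = (8 × 6) / 2 = 24.

24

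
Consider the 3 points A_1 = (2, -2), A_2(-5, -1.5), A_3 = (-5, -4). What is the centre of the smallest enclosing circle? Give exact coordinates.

Side lengths²: A_1A_2² = 49.25, A_1A_3² = 53, A_2A_3² = 6.25.
Since A_1A_3² = 53 < 49.25 + 6.25 = 55.5, the triangle is acute, so the smallest enclosing circle is the circumcircle.
Circumcentre = (-11/7, -2.75), r² = 10441/784.
Centre = (-11/7, -2.75).

(-11/7, -2.75)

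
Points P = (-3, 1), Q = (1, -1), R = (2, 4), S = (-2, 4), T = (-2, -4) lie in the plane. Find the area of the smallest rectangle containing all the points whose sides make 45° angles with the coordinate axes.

48

In coordinates u = x + y, v = x − y the rectangle is axis-aligned; the map (x,y)→(u,v) scales areas by 2.
u-values: -2, 0, 6, 2, -6; range = 6 − (-6) = 12.
v-values: -4, 2, -2, -6, 2; range = 2 − (-6) = 8.
Area = (12 × 8) / 2 = 48.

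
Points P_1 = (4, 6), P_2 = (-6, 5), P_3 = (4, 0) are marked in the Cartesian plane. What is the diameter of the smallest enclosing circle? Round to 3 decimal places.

11.236

Side lengths²: P_1P_2² = 101, P_1P_3² = 36, P_2P_3² = 125.
Since P_2P_3² = 125 < 101 + 36 = 137, the triangle is acute, so the smallest enclosing circle is the circumcircle.
Circumcentre = (-0.75, 3), r² = 31.5625.
Diameter = 2r = 2√(31.5625) ≈ 11.236.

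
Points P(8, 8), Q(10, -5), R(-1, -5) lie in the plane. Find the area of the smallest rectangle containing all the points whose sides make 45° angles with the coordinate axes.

165

In coordinates u = x + y, v = x − y the rectangle is axis-aligned; the map (x,y)→(u,v) scales areas by 2.
u-values: 16, 5, -6; range = 16 − (-6) = 22.
v-values: 0, 15, 4; range = 15 − 0 = 15.
Area = (22 × 15) / 2 = 165.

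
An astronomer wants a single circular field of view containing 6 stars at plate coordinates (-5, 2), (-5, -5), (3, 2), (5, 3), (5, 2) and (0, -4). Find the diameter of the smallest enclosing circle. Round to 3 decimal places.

12.806

By Welzl's lemma the MEC is supported by two points (diametrically opposite) or three points (on a circumcircle).
The farthest pair is (-5, -5)–(5, 3) with squared distance 164. The circle on this segment as diameter has centre (0, -1) and r² = 164/4 = 41.
Check (-5, 2): distance² to centre = 34 ≤ 41, so it lies inside.
All remaining points lie in this disk, and no smaller disk contains both endpoints, so this is the minimum enclosing circle.
Diameter = 2r = 2√41 ≈ 12.806.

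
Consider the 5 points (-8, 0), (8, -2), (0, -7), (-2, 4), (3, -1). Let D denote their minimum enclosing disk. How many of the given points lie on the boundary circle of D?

The minimum enclosing circle of a finite set is fixed by two of the points (as a diameter) or three (as a circumcircle).
The farthest pair is (-8, 0)–(8, -2) with squared distance 260. The circle on this segment as diameter has centre (0, -1) and r² = 260/4 = 65.
Check (0, -7): distance² to centre = 36 ≤ 65, so it lies inside.
All remaining points lie in this disk, and no smaller disk contains both endpoints, so this is the minimum enclosing circle.
The points at distance exactly r from the centre are (-8, 0), (8, -2) — 2 points.

2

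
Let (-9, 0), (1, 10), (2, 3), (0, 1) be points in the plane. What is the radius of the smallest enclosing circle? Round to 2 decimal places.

By Welzl's lemma the MEC is supported by two points (diametrically opposite) or three points (on a circumcircle).
The farthest pair is (-9, 0)–(1, 10) with squared distance 200. The circle on this segment as diameter has centre (-4, 5) and r² = 200/4 = 50.
Check (2, 3): distance² to centre = 40 ≤ 50, so it lies inside.
All remaining points lie in this disk, and no smaller disk contains both endpoints, so this is the minimum enclosing circle.
r = √50 ≈ 7.07.

7.07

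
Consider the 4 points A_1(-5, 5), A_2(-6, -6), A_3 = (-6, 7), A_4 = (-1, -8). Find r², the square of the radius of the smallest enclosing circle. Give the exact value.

A smallest enclosing disk is always determined by at most three of the input points on its boundary.
The farthest pair is A_3–A_4 with squared distance 250. The circle on this segment as diameter has centre (-3.5, -0.5) and r² = 250/4 = 62.5.
Check A_1: distance² to centre = 32.5 ≤ 62.5, so it lies inside.
All remaining points lie in this disk, and no smaller disk contains both endpoints, so this is the minimum enclosing circle.

62.5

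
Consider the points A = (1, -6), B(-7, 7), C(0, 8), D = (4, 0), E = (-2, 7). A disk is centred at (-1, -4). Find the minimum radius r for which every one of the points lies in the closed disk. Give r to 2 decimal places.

The required radius is the distance from (-1, -4) to the farthest point.
Squared distances: 8, 157, 145, 41, 122.
Maximum is 157, attained at B.
r = √157 ≈ 12.53.

12.53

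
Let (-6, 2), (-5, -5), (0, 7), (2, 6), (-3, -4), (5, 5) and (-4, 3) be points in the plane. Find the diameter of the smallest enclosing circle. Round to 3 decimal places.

The farthest pair is (-5, -5)–(5, 5) with squared distance 200. The circle on this segment as diameter has centre (0, 0) and r² = 200/4 = 50.
Check (-6, 2): distance² to centre = 40 ≤ 50, so it lies inside.
All remaining points lie in this disk, and no smaller disk contains both endpoints, so this is the minimum enclosing circle.
Diameter = 2r = 2√50 ≈ 14.142.

14.142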